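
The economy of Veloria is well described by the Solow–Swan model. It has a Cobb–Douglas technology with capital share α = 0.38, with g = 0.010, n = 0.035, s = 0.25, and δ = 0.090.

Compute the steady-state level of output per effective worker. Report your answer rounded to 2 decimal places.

y* ≈ 1.46

Steady state requires s·f(k) = (n + g + δ)·k, i.e. s·k^α = (n + g + δ)·k.
Rearranging, k^(1−α) = s / (n + g + δ).
k^0.62 = 0.25 / (0.035 + 0.010 + 0.090) = 0.25 / 0.135 = 1.8519
k* = 1.8519^(1/0.62) ≈ 2.7017
y* = (k*)^α = 2.7017^0.38 ≈ 1.4589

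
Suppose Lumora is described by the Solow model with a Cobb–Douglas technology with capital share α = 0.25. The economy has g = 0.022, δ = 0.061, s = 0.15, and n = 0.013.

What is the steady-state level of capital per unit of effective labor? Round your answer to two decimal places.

Steady state requires s·f(k) = (n + g + δ)·k, i.e. s·k^α = (n + g + δ)·k.
Dividing both sides by k: k^(1−α) = s / (n + g + δ).
k^0.75 = 0.15 / (0.013 + 0.022 + 0.061) = 0.15 / 0.096 = 1.5625
k* = 1.5625^(1/0.75) ≈ 1.8131

k* ≈ 1.81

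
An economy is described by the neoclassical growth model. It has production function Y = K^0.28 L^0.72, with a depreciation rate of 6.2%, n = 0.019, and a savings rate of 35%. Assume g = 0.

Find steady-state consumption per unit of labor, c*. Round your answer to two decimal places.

c* = 1.15

In steady state, investment equals break-even investment: s·k^α = (n + δ)·k.
Dividing both sides by k: k^(1−α) = s / (n + δ).
k^0.72 = 0.35 / (0.019 + 0.062) = 0.35 / 0.081 = 4.3210
k* = 4.3210^(1/0.72) ≈ 7.6341
y* = (k*)^α = 7.6341^0.28 ≈ 1.7667
c* = (1 − s)·y* = (1 − 0.35) × 1.7667 ≈ 1.1484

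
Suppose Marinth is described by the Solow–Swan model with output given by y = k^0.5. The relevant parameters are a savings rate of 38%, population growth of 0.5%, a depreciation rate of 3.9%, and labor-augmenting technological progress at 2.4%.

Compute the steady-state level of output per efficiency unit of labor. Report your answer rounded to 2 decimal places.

Steady state requires s·f(k) = (n + g + δ)·k, i.e. s·k^α = (n + g + δ)·k.
Dividing both sides by k: k^(1−α) = s / (n + g + δ).
k^0.5 = 0.38 / (0.005 + 0.024 + 0.039) = 0.38 / 0.068 = 5.5882
k* = 5.5882^(1/0.5) ≈ 31.2280
y* = (k*)^α = 31.2280^0.5 ≈ 5.5882

y* ≈ 5.59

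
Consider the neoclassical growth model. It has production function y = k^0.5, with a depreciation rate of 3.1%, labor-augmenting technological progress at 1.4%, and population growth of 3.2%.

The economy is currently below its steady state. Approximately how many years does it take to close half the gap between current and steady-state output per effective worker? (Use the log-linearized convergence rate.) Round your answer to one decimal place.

t_½ ≈ 18.0 years

Near the steady state the convergence rate is λ = (1 − α)(n + g + δ).
λ = (1 − 0.5) × 0.077 = 0.5 × 0.077 = 0.0385
Half-life = ln 2 / λ = 0.6931 / 0.0385 ≈ 18.00 years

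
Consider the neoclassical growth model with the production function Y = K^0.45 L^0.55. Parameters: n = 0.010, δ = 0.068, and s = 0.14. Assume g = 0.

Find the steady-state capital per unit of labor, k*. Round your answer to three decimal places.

k* ≈ 2.897

Steady state requires s·f(k) = (n + δ)·k, i.e. s·k^α = (n + δ)·k.
Dividing both sides by k: k^(1−α) = s / (n + δ).
k^0.55 = 0.14 / (0.010 + 0.068) = 0.14 / 0.078 = 1.7949
k* = 1.7949^(1/0.55) ≈ 2.8966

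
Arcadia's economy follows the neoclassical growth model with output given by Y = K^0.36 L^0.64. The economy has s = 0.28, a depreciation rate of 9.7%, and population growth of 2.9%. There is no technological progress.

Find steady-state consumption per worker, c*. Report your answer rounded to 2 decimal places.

In steady state, investment equals break-even investment: s·k^α = (n + δ)·k.
Dividing both sides by k: k^(1−α) = s / (n + δ).
k^0.64 = 0.28 / (0.029 + 0.097) = 0.28 / 0.126 = 2.2222
k* = 2.2222^(1/0.64) ≈ 3.4822
y* = (k*)^α = 3.4822^0.36 ≈ 1.5670
c* = (1 − s)·y* = (1 − 0.28) × 1.5670 ≈ 1.1282

c* = 1.13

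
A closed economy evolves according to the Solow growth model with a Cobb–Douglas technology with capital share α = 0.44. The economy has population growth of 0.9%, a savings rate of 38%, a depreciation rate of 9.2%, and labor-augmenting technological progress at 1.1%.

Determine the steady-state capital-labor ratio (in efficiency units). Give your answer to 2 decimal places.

k* ≈ 8.86

In steady state, investment equals break-even investment: s·k^α = (n + g + δ)·k.
Rearranging, k^(1−α) = s / (n + g + δ).
k^0.56 = 0.38 / (0.009 + 0.011 + 0.092) = 0.38 / 0.112 = 3.3929
k* = 3.3929^(1/0.56) ≈ 8.8603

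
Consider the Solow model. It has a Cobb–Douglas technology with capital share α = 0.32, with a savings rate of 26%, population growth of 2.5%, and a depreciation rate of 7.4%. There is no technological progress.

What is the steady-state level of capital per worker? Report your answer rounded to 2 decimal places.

k* = 4.14

Steady state requires s·f(k) = (n + δ)·k, i.e. s·k^α = (n + δ)·k.
Dividing both sides by k: k^(1−α) = s / (n + δ).
k^0.68 = 0.26 / (0.025 + 0.074) = 0.26 / 0.099 = 2.6263
k* = 2.6263^(1/0.68) ≈ 4.1370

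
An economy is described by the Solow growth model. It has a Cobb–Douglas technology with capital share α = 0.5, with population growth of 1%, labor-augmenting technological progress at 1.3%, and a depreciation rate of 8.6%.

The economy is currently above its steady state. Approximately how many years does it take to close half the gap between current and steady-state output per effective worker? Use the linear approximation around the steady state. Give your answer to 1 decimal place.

Near the steady state the convergence rate is λ = (1 − α)(n + g + δ).
λ = (1 − 0.5) × 0.109 = 0.5 × 0.109 = 0.0545
Half-life = ln 2 / λ = 0.6931 / 0.0545 ≈ 12.72 years

half-life ≈ 12.7 years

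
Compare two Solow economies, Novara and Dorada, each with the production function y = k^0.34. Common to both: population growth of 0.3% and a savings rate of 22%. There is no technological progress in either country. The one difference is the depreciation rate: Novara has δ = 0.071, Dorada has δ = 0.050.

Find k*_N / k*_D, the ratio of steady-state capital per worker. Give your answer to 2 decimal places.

Steady-state k* = [s/(n + δ)]^(1/(1−α)), so the ratio is [ (s_N/(n + δ)_N) / (s_D/(n + δ)_D) ]^1.5152.
s_N/(n + δ)_N = 0.22/0.074 = 2.9730; s_D/(n + δ)_D = 0.22/0.053 = 4.1509.
Ratio = (2.9730/4.1509)^1.5152 = 0.7162^1.5152 ≈ 0.6030

ratio ≈ 0.60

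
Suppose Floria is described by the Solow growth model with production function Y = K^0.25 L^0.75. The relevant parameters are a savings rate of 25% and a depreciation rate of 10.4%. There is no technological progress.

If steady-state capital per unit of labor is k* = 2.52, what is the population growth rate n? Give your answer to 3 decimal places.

Steady state requires s·f(k) = (n + δ)·k, i.e. s·k^α = (n + δ)·k.
So s / (n + δ) = (k*)^(1−α) = 2.52^0.75 = 2.0001.
Therefore n + δ = s / 2.0001 = 0.25 / 2.0001 = 0.1250, so n = 0.1250 − 0.104 = 0.0210.

n ≈ 0.021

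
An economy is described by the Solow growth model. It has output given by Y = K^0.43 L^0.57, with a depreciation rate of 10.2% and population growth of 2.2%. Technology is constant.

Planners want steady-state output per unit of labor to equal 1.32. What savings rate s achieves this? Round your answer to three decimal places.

Steady state requires s·f(k) = (n + δ)·k, i.e. s·k^α = (n + δ)·k.
Since y* = [s/(n + δ)]^(α/(1−α)), we have s/(n + δ) = (y*)^((1−α)/α) = 1.32^1.3256 = 1.4449.
Therefore s = 1.4449 × (n + δ) = 1.4449 × 0.124 = 0.1792.

s ≈ 0.179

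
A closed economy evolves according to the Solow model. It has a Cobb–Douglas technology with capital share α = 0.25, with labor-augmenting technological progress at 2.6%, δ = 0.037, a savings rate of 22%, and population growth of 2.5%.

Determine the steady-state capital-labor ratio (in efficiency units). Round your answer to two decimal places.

In steady state, investment equals break-even investment: s·k^α = (n + g + δ)·k.
Dividing both sides by k: k^(1−α) = s / (n + g + δ).
k^0.75 = 0.22 / (0.025 + 0.026 + 0.037) = 0.22 / 0.088 = 2.5000
k* = 2.5000^(1/0.75) ≈ 3.3930

k* = 3.39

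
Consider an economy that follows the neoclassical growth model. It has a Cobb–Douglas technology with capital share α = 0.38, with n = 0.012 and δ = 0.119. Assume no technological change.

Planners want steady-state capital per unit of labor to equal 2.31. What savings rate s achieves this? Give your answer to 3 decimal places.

At the steady state, Δk = 0, so s·k^α = (n + δ)·k.
So s / (n + δ) = (k*)^(1−α) = 2.31^0.62 = 1.6805.
Therefore s = 1.6805 × (n + δ) = 1.6805 × 0.131 = 0.2201.

s ≈ 0.220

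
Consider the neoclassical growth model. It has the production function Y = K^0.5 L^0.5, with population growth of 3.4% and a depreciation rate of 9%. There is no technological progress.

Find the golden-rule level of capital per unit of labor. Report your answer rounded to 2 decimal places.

k_gold ≈ 16.26

The golden rule sets f'(k) = n + δ, i.e. α·k^(α−1) = n + δ.
So k^(1−α) = α / (n + δ) = 0.5 / 0.124 = 4.0323.
k_gold = 4.0323^(1/0.5) ≈ 16.2594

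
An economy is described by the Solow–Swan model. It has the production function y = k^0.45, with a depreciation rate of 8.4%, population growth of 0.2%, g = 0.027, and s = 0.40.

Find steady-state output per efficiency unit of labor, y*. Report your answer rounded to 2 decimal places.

At the steady state, Δk = 0, so s·k^α = (n + g + δ)·k.
Rearranging, k^(1−α) = s / (n + g + δ).
k^0.55 = 0.40 / (0.002 + 0.027 + 0.084) = 0.40 / 0.113 = 3.5398
k* = 3.5398^(1/0.55) ≈ 9.9573
y* = (k*)^α = 9.9573^0.45 ≈ 2.8130

y* = 2.81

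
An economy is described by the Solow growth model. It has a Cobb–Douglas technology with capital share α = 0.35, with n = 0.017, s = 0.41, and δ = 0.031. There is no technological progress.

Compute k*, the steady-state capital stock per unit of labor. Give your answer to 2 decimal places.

k* ≈ 27.11

At the steady state, Δk = 0, so s·k^α = (n + δ)·k.
Dividing both sides by k: k^(1−α) = s / (n + δ).
k^0.65 = 0.41 / (0.017 + 0.031) = 0.41 / 0.048 = 8.5417
k* = 8.5417^(1/0.65) ≈ 27.1110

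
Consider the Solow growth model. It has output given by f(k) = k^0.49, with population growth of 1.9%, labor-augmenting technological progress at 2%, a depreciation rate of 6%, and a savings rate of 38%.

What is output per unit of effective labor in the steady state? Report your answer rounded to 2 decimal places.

At the steady state, Δk = 0, so s·k^α = (n + g + δ)·k.
Dividing both sides by k: k^(1−α) = s / (n + g + δ).
k^0.51 = 0.38 / (0.019 + 0.020 + 0.060) = 0.38 / 0.099 = 3.8384
k* = 3.8384^(1/0.51) ≈ 13.9763
y* = (k*)^α = 13.9763^0.49 ≈ 3.6412

y* = 3.64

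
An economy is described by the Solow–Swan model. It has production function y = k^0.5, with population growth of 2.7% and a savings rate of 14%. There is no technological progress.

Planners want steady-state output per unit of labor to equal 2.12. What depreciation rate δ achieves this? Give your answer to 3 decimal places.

δ ≈ 0.039

At the steady state, Δk = 0, so s·k^α = (n + δ)·k.
Since y* = [s/(n + δ)]^(α/(1−α)), we have s/(n + δ) = (y*)^((1−α)/α) = 2.12^1 = 2.1200.
Therefore n + δ = s / 2.1200 = 0.14 / 2.1200 = 0.0660, so δ = 0.0660 − 0.027 = 0.0390.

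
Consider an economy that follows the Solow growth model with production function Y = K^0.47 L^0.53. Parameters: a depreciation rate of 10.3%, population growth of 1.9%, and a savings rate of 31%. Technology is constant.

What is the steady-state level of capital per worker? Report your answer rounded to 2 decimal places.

At the steady state, Δk = 0, so s·k^α = (n + δ)·k.
Dividing both sides by k: k^(1−α) = s / (n + δ).
k^0.53 = 0.31 / (0.019 + 0.103) = 0.31 / 0.122 = 2.5410
k* = 2.5410^(1/0.53) ≈ 5.8098

k* ≈ 5.81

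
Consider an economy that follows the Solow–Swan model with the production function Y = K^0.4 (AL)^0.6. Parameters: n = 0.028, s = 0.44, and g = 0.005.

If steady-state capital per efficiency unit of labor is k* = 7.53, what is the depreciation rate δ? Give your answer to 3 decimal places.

Steady state requires s·f(k) = (n + g + δ)·k, i.e. s·k^α = (n + g + δ)·k.
So s / (n + g + δ) = (k*)^(1−α) = 7.53^0.6 = 3.3580.
Therefore n + g + δ = s / 3.3580 = 0.44 / 3.3580 = 0.1310, so δ = 0.1310 − 0.033 = 0.0980.

δ ≈ 0.098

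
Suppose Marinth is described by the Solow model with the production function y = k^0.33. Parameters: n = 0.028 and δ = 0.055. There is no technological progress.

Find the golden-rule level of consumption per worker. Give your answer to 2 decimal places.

c_gold ≈ 1.32

At the golden rule, f'(k) = n + δ, so α·k^(α−1) = n + δ and k_gold = (α/(n + δ))^(1/(1−α)).
k_gold = (0.33/0.083)^(1/0.67) = 3.9759^1.4925 ≈ 7.8462
c_gold = f(k_gold) − (n + δ)·k_gold = 1.9735 − 0.083×7.8462 ≈ 1.3223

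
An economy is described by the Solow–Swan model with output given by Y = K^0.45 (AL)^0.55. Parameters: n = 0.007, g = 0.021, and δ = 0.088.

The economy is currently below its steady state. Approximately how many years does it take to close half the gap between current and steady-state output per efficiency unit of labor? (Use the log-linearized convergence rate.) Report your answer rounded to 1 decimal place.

Near the steady state the convergence rate is λ = (1 − α)(n + g + δ).
λ = (1 − 0.45) × 0.116 = 0.55 × 0.116 = 0.0638
Half-life = ln 2 / λ = 0.6931 / 0.0638 ≈ 10.86 years

about 10.9 years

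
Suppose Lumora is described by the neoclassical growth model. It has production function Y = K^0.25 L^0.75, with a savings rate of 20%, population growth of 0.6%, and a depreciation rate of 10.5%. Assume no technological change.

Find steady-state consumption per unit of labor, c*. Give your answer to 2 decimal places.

In steady state, investment equals break-even investment: s·k^α = (n + δ)·k.
Rearranging, k^(1−α) = s / (n + δ).
k^0.75 = 0.20 / (0.006 + 0.105) = 0.20 / 0.111 = 1.8018
k* = 1.8018^(1/0.75) ≈ 2.1925
y* = (k*)^α = 2.1925^0.25 ≈ 1.2168
c* = (1 − s)·y* = (1 − 0.20) × 1.2168 ≈ 0.9734

c* ≈ 0.97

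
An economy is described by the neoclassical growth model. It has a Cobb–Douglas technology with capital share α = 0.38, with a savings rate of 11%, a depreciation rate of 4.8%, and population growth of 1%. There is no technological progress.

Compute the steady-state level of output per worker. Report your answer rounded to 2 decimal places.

y* ≈ 1.48

In steady state, investment equals break-even investment: s·k^α = (n + δ)·k.
Rearranging, k^(1−α) = s / (n + δ).
k^0.62 = 0.11 / (0.010 + 0.048) = 0.11 / 0.058 = 1.8966
k* = 1.8966^(1/0.62) ≈ 2.8077
y* = (k*)^α = 2.8077^0.38 ≈ 1.4804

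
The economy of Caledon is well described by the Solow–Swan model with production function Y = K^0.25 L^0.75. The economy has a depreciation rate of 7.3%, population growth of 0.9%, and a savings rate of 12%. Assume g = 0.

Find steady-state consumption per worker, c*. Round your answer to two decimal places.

At the steady state, Δk = 0, so s·k^α = (n + δ)·k.
Rearranging, k^(1−α) = s / (n + δ).
k^0.75 = 0.12 / (0.009 + 0.073) = 0.12 / 0.082 = 1.4634
k* = 1.4634^(1/0.75) ≈ 1.6614
y* = (k*)^α = 1.6614^0.25 ≈ 1.1353
c* = (1 − s)·y* = (1 − 0.12) × 1.1353 ≈ 0.9991

c* ≈ 1.00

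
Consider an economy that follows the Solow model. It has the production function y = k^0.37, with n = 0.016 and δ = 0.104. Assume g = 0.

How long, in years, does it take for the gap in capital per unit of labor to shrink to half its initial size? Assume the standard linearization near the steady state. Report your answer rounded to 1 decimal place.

about 9.2 years

Near the steady state the convergence rate is λ = (1 − α)(n + δ).
λ = (1 − 0.37) × 0.120 = 0.63 × 0.120 = 0.0756
Half-life = ln 2 / λ = 0.6931 / 0.0756 ≈ 9.17 years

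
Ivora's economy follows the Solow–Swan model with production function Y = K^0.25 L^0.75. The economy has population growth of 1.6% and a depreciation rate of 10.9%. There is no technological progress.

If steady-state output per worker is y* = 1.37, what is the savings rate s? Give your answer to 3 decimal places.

Steady state requires s·f(k) = (n + δ)·k, i.e. s·k^α = (n + δ)·k.
Since y* = [s/(n + δ)]^(α/(1−α)), we have s/(n + δ) = (y*)^((1−α)/α) = 1.37^3 = 2.5714.
Therefore s = 2.5714 × (n + δ) = 2.5714 × 0.125 = 0.3214.

s ≈ 0.321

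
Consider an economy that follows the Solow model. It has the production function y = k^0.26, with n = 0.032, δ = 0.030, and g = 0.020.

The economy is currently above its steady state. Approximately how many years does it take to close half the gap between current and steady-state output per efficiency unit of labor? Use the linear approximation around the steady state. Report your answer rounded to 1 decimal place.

Near the steady state the convergence rate is λ = (1 − α)(n + g + δ).
λ = (1 − 0.26) × 0.082 = 0.74 × 0.082 = 0.06068
Half-life = ln 2 / λ = 0.6931 / 0.06068 ≈ 11.42 years

t_½ ≈ 11.4 years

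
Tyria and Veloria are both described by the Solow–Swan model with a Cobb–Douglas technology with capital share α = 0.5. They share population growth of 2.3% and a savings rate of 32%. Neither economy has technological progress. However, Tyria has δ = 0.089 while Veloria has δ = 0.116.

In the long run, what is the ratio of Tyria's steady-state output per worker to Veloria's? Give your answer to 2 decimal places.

y*_T / y*_V ≈ 1.24

Steady-state y* = [s/(n + δ)]^(α/(1−α)), so the ratio is [ (s_T/(n + δ)_T) / (s_V/(n + δ)_V) ]^1.
s_T/(n + δ)_T = 0.32/0.112 = 2.8571; s_V/(n + δ)_V = 0.32/0.139 = 2.3022.
Ratio = (2.8571/2.3022)^1 = 1.2410^1 ≈ 1.2410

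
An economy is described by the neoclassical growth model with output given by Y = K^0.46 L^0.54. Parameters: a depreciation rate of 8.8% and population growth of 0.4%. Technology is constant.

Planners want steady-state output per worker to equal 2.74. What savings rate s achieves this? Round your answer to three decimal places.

s ≈ 0.300

At the steady state, Δk = 0, so s·k^α = (n + δ)·k.
Since y* = [s/(n + δ)]^(α/(1−α)), we have s/(n + δ) = (y*)^((1−α)/α) = 2.74^1.1739 = 3.2649.
Therefore s = 3.2649 × (n + δ) = 3.2649 × 0.092 = 0.3004.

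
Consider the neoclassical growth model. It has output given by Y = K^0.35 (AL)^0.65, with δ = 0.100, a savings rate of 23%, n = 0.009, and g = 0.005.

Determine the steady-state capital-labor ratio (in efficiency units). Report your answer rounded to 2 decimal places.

Steady state requires s·f(k) = (n + g + δ)·k, i.e. s·k^α = (n + g + δ)·k.
Rearranging, k^(1−α) = s / (n + g + δ).
k^0.65 = 0.23 / (0.009 + 0.005 + 0.100) = 0.23 / 0.114 = 2.0175
k* = 2.0175^(1/0.65) ≈ 2.9440

k* = 2.94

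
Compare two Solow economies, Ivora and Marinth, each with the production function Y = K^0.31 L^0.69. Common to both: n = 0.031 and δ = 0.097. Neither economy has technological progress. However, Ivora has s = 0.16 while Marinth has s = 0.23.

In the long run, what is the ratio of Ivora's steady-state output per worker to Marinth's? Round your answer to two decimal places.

Steady-state y* = [s/(n + δ)]^(α/(1−α)), so the ratio is [ (s_I/(n + δ)_I) / (s_M/(n + δ)_M) ]^0.4493.
s_I/(n + δ)_I = 0.16/0.128 = 1.2500; s_M/(n + δ)_M = 0.23/0.128 = 1.7969.
Ratio = (1.2500/1.7969)^0.4493 = 0.6956^0.4493 ≈ 0.8495

y*_I / y*_M ≈ 0.85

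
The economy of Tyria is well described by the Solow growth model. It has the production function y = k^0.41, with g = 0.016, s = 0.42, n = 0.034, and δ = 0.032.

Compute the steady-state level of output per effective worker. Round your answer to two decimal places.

y* = 3.11

At the steady state, Δk = 0, so s·k^α = (n + g + δ)·k.
Dividing both sides by k: k^(1−α) = s / (n + g + δ).
k^0.59 = 0.42 / (0.034 + 0.016 + 0.032) = 0.42 / 0.082 = 5.1220
k* = 5.1220^(1/0.59) ≈ 15.9382
y* = (k*)^α = 15.9382^0.41 ≈ 3.1117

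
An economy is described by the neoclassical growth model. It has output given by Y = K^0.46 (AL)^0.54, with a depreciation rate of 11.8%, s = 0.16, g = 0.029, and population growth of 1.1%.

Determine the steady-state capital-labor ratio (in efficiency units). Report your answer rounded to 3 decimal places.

Steady state requires s·f(k) = (n + g + δ)·k, i.e. s·k^α = (n + g + δ)·k.
Rearranging, k^(1−α) = s / (n + g + δ).
k^0.54 = 0.16 / (0.011 + 0.029 + 0.118) = 0.16 / 0.158 = 1.0127
k* = 1.0127^(1/0.54) ≈ 1.0236

k* ≈ 1.024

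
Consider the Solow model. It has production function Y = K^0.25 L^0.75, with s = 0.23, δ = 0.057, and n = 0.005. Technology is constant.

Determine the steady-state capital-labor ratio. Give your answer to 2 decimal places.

k* ≈ 5.74

In steady state, investment equals break-even investment: s·k^α = (n + δ)·k.
Dividing both sides by k: k^(1−α) = s / (n + δ).
k^0.75 = 0.23 / (0.005 + 0.057) = 0.23 / 0.062 = 3.7097
k* = 3.7097^(1/0.75) ≈ 5.7427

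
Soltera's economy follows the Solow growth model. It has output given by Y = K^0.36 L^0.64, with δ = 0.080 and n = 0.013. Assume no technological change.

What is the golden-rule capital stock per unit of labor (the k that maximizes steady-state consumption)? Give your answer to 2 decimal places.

The golden rule sets f'(k) = n + δ, i.e. α·k^(α−1) = n + δ.
So k^(1−α) = α / (n + δ) = 0.36 / 0.093 = 3.8710.
k_gold = 3.8710^(1/0.64) ≈ 8.2885

k_gold ≈ 8.29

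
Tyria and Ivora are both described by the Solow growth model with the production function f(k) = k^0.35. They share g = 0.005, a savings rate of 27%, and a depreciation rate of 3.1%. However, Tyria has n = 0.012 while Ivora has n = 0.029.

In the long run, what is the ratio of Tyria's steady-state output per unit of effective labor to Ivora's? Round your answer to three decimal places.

Steady-state y* = [s/(n + g + δ)]^(α/(1−α)), so the ratio is [ (s_T/(n + g + δ)_T) / (s_I/(n + g + δ)_I) ]^0.5385.
s_T/(n + g + δ)_T = 0.27/0.048 = 5.6250; s_I/(n + g + δ)_I = 0.27/0.065 = 4.1538.
Ratio = (5.6250/4.1538)^0.5385 = 1.3542^0.5385 ≈ 1.1774

ratio ≈ 1.177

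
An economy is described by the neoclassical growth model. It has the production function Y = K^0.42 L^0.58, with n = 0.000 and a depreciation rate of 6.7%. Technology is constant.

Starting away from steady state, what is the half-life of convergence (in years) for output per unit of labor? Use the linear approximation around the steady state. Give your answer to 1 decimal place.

Near the steady state the convergence rate is λ = (1 − α)(n + δ).
λ = (1 − 0.42) × 0.067 = 0.58 × 0.067 = 0.03886
Half-life = ln 2 / λ = 0.6931 / 0.03886 ≈ 17.84 years

half-life ≈ 17.8 years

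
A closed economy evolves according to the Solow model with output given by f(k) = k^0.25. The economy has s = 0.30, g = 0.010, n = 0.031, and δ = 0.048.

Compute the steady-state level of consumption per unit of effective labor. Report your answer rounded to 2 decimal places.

Steady state requires s·f(k) = (n + g + δ)·k, i.e. s·k^α = (n + g + δ)·k.
Rearranging, k^(1−α) = s / (n + g + δ).
k^0.75 = 0.30 / (0.031 + 0.010 + 0.048) = 0.30 / 0.089 = 3.3708
k* = 3.3708^(1/0.75) ≈ 5.0541
y* = (k*)^α = 5.0541^0.25 ≈ 1.4994
c* = (1 − s)·y* = (1 − 0.30) × 1.4994 ≈ 1.0496

c* ≈ 1.05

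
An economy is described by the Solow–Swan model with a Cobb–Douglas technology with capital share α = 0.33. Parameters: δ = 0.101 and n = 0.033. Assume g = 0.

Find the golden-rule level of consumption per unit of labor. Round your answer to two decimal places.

At the golden rule, f'(k) = n + δ, so α·k^(α−1) = n + δ and k_gold = (α/(n + δ))^(1/(1−α)).
k_gold = (0.33/0.134)^(1/0.67) = 2.4627^1.4925 ≈ 3.8387
c_gold = f(k_gold) − (n + δ)·k_gold = 1.5588 − 0.134×3.8387 ≈ 1.0444

c_gold ≈ 1.04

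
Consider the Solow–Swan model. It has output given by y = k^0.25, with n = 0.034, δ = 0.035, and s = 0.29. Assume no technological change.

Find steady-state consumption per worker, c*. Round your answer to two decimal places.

At the steady state, Δk = 0, so s·k^α = (n + δ)·k.
Dividing both sides by k: k^(1−α) = s / (n + δ).
k^0.75 = 0.29 / (0.034 + 0.035) = 0.29 / 0.069 = 4.2029
k* = 4.2029^(1/0.75) ≈ 6.7826
y* = (k*)^α = 6.7826^0.25 ≈ 1.6138
c* = (1 − s)·y* = (1 − 0.29) × 1.6138 ≈ 1.1458

c* = 1.15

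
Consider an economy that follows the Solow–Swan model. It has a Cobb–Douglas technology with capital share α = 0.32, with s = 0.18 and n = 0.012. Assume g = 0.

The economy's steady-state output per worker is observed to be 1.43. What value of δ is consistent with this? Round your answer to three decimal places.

At the steady state, Δk = 0, so s·k^α = (n + δ)·k.
Since y* = [s/(n + δ)]^(α/(1−α)), we have s/(n + δ) = (y*)^((1−α)/α) = 1.43^2.125 = 2.1384.
Therefore n + δ = s / 2.1384 = 0.18 / 2.1384 = 0.0842, so δ = 0.0842 − 0.012 = 0.0722.

δ ≈ 0.072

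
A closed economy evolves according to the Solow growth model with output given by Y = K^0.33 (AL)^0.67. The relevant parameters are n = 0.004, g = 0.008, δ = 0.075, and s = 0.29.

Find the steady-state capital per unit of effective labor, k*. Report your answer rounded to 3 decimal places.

Steady state requires s·f(k) = (n + g + δ)·k, i.e. s·k^α = (n + g + δ)·k.
Dividing both sides by k: k^(1−α) = s / (n + g + δ).
k^0.67 = 0.29 / (0.004 + 0.008 + 0.075) = 0.29 / 0.087 = 3.3333
k* = 3.3333^(1/0.67) ≈ 6.0313

k* = 6.031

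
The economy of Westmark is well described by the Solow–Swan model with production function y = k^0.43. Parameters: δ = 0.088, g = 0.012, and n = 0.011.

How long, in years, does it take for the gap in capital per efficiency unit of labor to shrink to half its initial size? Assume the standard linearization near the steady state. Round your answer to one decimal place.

half-life ≈ 11.0 years

Near the steady state the convergence rate is λ = (1 − α)(n + g + δ).
λ = (1 − 0.43) × 0.111 = 0.57 × 0.111 = 0.06327
Half-life = ln 2 / λ = 0.6931 / 0.06327 ≈ 10.95 years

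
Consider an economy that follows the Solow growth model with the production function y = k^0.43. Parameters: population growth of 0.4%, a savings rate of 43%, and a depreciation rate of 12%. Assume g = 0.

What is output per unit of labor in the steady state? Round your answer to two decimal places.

y* = 2.56

Steady state requires s·f(k) = (n + δ)·k, i.e. s·k^α = (n + δ)·k.
Dividing both sides by k: k^(1−α) = s / (n + δ).
k^0.57 = 0.43 / (0.004 + 0.120) = 0.43 / 0.124 = 3.4677
k* = 3.4677^(1/0.57) ≈ 8.8602
y* = (k*)^α = 8.8602^0.43 ≈ 2.5551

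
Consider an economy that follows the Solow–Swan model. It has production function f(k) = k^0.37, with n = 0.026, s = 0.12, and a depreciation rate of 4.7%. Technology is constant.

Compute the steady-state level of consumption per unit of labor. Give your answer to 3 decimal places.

c* ≈ 1.178

Steady state requires s·f(k) = (n + δ)·k, i.e. s·k^α = (n + δ)·k.
Dividing both sides by k: k^(1−α) = s / (n + δ).
k^0.63 = 0.12 / (0.026 + 0.047) = 0.12 / 0.073 = 1.6438
k* = 1.6438^(1/0.63) ≈ 2.2010
y* = (k*)^α = 2.2010^0.37 ≈ 1.3390
c* = (1 − s)·y* = (1 − 0.12) × 1.3390 ≈ 1.1783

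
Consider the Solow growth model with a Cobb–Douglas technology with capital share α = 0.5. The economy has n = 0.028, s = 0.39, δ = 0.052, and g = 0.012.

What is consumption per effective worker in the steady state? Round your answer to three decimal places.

Steady state requires s·f(k) = (n + g + δ)·k, i.e. s·k^α = (n + g + δ)·k.
Rearranging, k^(1−α) = s / (n + g + δ).
k^0.5 = 0.39 / (0.028 + 0.012 + 0.052) = 0.39 / 0.092 = 4.2391
k* = 4.2391^(1/0.5) ≈ 17.9700
y* = (k*)^α = 17.9700^0.5 ≈ 4.2391
c* = (1 − s)·y* = (1 − 0.39) × 4.2391 ≈ 2.5859

c* ≈ 2.586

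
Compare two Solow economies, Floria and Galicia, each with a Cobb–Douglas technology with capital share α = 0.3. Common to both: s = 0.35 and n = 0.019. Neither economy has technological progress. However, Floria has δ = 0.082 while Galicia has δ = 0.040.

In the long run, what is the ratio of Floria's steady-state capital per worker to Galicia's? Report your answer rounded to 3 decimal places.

ratio ≈ 0.464

Steady-state k* = [s/(n + δ)]^(1/(1−α)), so the ratio is [ (s_F/(n + δ)_F) / (s_G/(n + δ)_G) ]^1.4286.
s_F/(n + δ)_F = 0.35/0.101 = 3.4653; s_G/(n + δ)_G = 0.35/0.059 = 5.9322.
Ratio = (3.4653/5.9322)^1.4286 = 0.5842^1.4286 ≈ 0.4640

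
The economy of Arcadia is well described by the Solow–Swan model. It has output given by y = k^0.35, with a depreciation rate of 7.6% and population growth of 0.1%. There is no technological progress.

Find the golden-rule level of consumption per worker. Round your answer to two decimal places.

At the golden rule, f'(k) = n + δ, so α·k^(α−1) = n + δ and k_gold = (α/(n + δ))^(1/(1−α)).
k_gold = (0.35/0.077)^(1/0.65) = 4.5455^1.5385 ≈ 10.2728
c_gold = f(k_gold) − (n + δ)·k_gold = 2.2599 − 0.077×10.2728 ≈ 1.4689

c_gold ≈ 1.47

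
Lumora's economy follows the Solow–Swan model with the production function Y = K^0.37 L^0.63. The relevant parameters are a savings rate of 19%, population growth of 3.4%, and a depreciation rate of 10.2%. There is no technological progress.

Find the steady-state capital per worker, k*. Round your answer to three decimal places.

At the steady state, Δk = 0, so s·k^α = (n + δ)·k.
Rearranging, k^(1−α) = s / (n + δ).
k^0.63 = 0.19 / (0.034 + 0.102) = 0.19 / 0.136 = 1.3971
k* = 1.3971^(1/0.63) ≈ 1.7003

k* = 1.700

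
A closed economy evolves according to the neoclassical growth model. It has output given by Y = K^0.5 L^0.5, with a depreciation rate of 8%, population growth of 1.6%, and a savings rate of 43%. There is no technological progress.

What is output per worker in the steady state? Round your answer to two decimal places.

At the steady state, Δk = 0, so s·k^α = (n + δ)·k.
Dividing both sides by k: k^(1−α) = s / (n + δ).
k^0.5 = 0.43 / (0.016 + 0.080) = 0.43 / 0.096 = 4.4792
k* = 4.4792^(1/0.5) ≈ 20.0632
y* = (k*)^α = 20.0632^0.5 ≈ 4.4792

y* ≈ 4.48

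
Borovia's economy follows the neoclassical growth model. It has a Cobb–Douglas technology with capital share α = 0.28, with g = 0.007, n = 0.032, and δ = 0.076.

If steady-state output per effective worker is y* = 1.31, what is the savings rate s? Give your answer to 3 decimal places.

s ≈ 0.230

At the steady state, Δk = 0, so s·k^α = (n + g + δ)·k.
Since y* = [s/(n + g + δ)]^(α/(1−α)), we have s/(n + g + δ) = (y*)^((1−α)/α) = 1.31^2.5714 = 2.0024.
Therefore s = 2.0024 × (n + g + δ) = 2.0024 × 0.115 = 0.2303.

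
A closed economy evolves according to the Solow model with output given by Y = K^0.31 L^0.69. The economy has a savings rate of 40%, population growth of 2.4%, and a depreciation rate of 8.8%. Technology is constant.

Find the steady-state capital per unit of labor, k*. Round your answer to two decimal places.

k* = 6.33

In steady state, investment equals break-even investment: s·k^α = (n + δ)·k.
Rearranging, k^(1−α) = s / (n + δ).
k^0.69 = 0.40 / (0.024 + 0.088) = 0.40 / 0.112 = 3.5714
k* = 3.5714^(1/0.69) ≈ 6.3273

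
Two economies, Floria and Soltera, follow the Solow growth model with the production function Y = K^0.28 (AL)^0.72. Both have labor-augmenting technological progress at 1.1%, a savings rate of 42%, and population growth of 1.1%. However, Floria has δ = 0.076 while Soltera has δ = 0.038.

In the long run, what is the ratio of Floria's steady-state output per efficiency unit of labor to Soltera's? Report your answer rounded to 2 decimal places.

ratio ≈ 0.83

Steady-state y* = [s/(n + g + δ)]^(α/(1−α)), so the ratio is [ (s_F/(n + g + δ)_F) / (s_S/(n + g + δ)_S) ]^0.3889.
s_F/(n + g + δ)_F = 0.42/0.098 = 4.2857; s_S/(n + g + δ)_S = 0.42/0.060 = 7.0000.
Ratio = (4.2857/7.0000)^0.3889 = 0.6122^0.3889 ≈ 0.8263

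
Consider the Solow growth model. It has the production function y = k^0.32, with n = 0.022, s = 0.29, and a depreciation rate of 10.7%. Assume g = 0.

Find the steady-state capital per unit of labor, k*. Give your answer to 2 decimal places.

k* ≈ 3.29

At the steady state, Δk = 0, so s·k^α = (n + δ)·k.
Dividing both sides by k: k^(1−α) = s / (n + δ).
k^0.68 = 0.29 / (0.022 + 0.107) = 0.29 / 0.129 = 2.2481
k* = 2.2481^(1/0.68) ≈ 3.2914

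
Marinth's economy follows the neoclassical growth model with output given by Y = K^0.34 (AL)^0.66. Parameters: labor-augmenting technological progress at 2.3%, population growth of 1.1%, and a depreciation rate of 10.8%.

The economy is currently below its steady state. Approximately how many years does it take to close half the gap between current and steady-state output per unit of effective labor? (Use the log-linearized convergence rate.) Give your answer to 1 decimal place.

about 7.4 years

Near the steady state the convergence rate is λ = (1 − α)(n + g + δ).
λ = (1 − 0.34) × 0.142 = 0.66 × 0.142 = 0.09372
Half-life = ln 2 / λ = 0.6931 / 0.09372 ≈ 7.40 years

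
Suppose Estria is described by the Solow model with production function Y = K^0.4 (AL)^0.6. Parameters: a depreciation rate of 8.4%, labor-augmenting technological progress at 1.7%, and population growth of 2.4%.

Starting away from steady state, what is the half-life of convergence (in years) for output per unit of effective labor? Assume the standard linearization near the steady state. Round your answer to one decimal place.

Near the steady state the convergence rate is λ = (1 − α)(n + g + δ).
λ = (1 − 0.4) × 0.125 = 0.6 × 0.125 = 0.0750
Half-life = ln 2 / λ = 0.6931 / 0.0750 ≈ 9.24 years

t_½ ≈ 9.2 years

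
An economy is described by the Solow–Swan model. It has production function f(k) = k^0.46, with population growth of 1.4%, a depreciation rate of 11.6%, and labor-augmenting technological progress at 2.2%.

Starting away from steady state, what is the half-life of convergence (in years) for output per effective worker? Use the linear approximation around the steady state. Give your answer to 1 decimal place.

Near the steady state the convergence rate is λ = (1 − α)(n + g + δ).
λ = (1 − 0.46) × 0.152 = 0.54 × 0.152 = 0.08208
Half-life = ln 2 / λ = 0.6931 / 0.08208 ≈ 8.44 years

t_½ ≈ 8.4 years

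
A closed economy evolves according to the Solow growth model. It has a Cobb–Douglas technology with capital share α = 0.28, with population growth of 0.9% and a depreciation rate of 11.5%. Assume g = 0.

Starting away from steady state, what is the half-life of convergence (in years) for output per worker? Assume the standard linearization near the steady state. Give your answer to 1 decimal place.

half-life ≈ 7.8 years

Near the steady state the convergence rate is λ = (1 − α)(n + δ).
λ = (1 − 0.28) × 0.124 = 0.72 × 0.124 = 0.08928
Half-life = ln 2 / λ = 0.6931 / 0.08928 ≈ 7.76 years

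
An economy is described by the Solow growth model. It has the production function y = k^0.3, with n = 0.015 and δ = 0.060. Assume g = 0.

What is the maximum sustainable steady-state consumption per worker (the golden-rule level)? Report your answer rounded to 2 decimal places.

At the golden rule, f'(k) = n + δ, so α·k^(α−1) = n + δ and k_gold = (α/(n + δ))^(1/(1−α)).
k_gold = (0.3/0.075)^(1/0.7) = 4.0000^1.4286 ≈ 7.2461
c_gold = f(k_gold) − (n + δ)·k_gold = 1.8115 − 0.075×7.2461 ≈ 1.2680

c_gold ≈ 1.27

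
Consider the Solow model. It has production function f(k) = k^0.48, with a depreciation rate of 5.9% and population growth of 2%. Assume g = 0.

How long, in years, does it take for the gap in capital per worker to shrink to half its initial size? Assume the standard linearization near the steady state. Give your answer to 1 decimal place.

half-life ≈ 16.9 years

Near the steady state the convergence rate is λ = (1 − α)(n + δ).
λ = (1 − 0.48) × 0.079 = 0.52 × 0.079 = 0.04108
Half-life = ln 2 / λ = 0.6931 / 0.04108 ≈ 16.87 years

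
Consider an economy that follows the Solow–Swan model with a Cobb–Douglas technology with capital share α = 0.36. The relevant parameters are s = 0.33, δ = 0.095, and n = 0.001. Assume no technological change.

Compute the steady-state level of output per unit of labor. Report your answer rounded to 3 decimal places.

y* ≈ 2.003

In steady state, investment equals break-even investment: s·k^α = (n + δ)·k.
Rearranging, k^(1−α) = s / (n + δ).
k^0.64 = 0.33 / (0.001 + 0.095) = 0.33 / 0.096 = 3.4375
k* = 3.4375^(1/0.64) ≈ 6.8846
y* = (k*)^α = 6.8846^0.36 ≈ 2.0028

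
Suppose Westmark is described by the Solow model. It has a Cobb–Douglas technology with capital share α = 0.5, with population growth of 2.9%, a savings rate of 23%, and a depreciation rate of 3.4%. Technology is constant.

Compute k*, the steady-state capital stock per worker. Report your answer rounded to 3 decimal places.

k* = 13.328

Steady state requires s·f(k) = (n + δ)·k, i.e. s·k^α = (n + δ)·k.
Rearranging, k^(1−α) = s / (n + δ).
k^0.5 = 0.23 / (0.029 + 0.034) = 0.23 / 0.063 = 3.6508
k* = 3.6508^(1/0.5) ≈ 13.3283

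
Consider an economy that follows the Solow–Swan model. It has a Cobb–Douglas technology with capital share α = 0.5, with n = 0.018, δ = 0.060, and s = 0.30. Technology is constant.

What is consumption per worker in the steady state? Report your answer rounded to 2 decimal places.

c* = 2.69

Steady state requires s·f(k) = (n + δ)·k, i.e. s·k^α = (n + δ)·k.
Dividing both sides by k: k^(1−α) = s / (n + δ).
k^0.5 = 0.30 / (0.018 + 0.060) = 0.30 / 0.078 = 3.8462
k* = 3.8462^(1/0.5) ≈ 14.7933
y* = (k*)^α = 14.7933^0.5 ≈ 3.8462
c* = (1 − s)·y* = (1 − 0.30) × 3.8462 ≈ 2.6923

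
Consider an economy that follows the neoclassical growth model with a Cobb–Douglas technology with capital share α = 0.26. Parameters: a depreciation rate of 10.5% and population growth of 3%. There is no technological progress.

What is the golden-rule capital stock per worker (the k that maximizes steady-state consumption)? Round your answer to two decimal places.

The golden rule sets f'(k) = n + δ, i.e. α·k^(α−1) = n + δ.
So k^(1−α) = α / (n + δ) = 0.26 / 0.135 = 1.9259.
k_gold = 1.9259^(1/0.74) ≈ 2.4246

k_gold ≈ 2.42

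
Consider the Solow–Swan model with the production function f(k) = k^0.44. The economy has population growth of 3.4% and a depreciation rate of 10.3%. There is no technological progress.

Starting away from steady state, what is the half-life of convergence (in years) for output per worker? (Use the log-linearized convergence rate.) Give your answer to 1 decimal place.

about 9.0 years

Near the steady state the convergence rate is λ = (1 − α)(n + δ).
λ = (1 − 0.44) × 0.137 = 0.56 × 0.137 = 0.07672
Half-life = ln 2 / λ = 0.6931 / 0.07672 ≈ 9.03 years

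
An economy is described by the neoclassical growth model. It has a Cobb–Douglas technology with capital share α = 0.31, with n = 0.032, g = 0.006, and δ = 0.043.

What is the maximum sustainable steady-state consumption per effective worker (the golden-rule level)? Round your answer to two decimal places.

At the golden rule, f'(k) = n + g + δ, so α·k^(α−1) = n + g + δ and k_gold = (α/(n + g + δ))^(1/(1−α)).
k_gold = (0.31/0.081)^(1/0.69) = 3.8272^1.4493 ≈ 6.9947
c_gold = f(k_gold) − (n + g + δ)·k_gold = 1.8276 − 0.081×6.9947 ≈ 1.2610

c_gold ≈ 1.26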